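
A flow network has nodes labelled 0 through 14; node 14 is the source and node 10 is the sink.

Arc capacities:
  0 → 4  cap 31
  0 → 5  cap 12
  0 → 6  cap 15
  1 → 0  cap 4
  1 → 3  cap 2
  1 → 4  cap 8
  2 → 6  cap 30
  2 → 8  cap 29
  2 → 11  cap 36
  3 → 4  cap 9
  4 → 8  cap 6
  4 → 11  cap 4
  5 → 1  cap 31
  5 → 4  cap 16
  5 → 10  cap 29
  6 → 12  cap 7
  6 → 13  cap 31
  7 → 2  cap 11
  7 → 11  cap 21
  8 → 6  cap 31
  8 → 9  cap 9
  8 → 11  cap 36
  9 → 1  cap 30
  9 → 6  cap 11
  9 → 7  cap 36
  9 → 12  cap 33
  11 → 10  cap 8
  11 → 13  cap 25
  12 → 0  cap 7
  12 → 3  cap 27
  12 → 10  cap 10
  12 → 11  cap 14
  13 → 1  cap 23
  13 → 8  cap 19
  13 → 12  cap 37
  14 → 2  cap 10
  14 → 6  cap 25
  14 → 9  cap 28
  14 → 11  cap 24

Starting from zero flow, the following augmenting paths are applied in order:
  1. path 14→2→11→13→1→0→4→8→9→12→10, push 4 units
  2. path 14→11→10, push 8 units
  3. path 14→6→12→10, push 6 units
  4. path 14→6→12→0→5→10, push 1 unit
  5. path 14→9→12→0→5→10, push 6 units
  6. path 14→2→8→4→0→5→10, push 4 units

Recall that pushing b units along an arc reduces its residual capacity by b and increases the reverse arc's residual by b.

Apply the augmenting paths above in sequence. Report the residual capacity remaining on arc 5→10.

Residual capacity of (5,10): 18

after path 1 (14→2→11→13→1→0→4→8→9→12→10, push 4): res(5,10)=29
after path 2 (14→11→10, push 8): res(5,10)=29
after path 3 (14→6→12→10, push 6): res(5,10)=29
after path 4 (14→6→12→0→5→10, push 1): res(5,10)=28
after path 5 (14→9→12→0→5→10, push 6): res(5,10)=22
after path 6 (14→2→8→4→0→5→10, push 4): res(5,10)=18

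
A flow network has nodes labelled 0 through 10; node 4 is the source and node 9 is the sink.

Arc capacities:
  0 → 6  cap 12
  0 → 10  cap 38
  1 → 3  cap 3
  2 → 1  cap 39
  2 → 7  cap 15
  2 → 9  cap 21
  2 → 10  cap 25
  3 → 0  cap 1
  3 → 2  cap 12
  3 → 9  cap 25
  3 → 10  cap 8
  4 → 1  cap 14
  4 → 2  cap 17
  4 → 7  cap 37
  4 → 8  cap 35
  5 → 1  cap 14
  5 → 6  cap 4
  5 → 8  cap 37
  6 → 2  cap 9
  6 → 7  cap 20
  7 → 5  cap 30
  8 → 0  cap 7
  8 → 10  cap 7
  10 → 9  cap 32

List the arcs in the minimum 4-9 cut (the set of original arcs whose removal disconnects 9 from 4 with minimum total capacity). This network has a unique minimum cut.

augment #1: 4→2→9 push 17
augment #2: 4→1→3→9 push 3
augment #3: 4→8→10→9 push 7
augment #4: 4→8→0→10→9 push 7
augment #5: 4→7→5→6→2→9 push 4
max flow = 38; residual-reachable set from 4 gives S-side
cut edges (S→T): {(1,3), (4,2), (5,6), (8,0), (8,10)} total cap 38

Min-cut arcs: {(1,3), (4,2), (5,6), (8,0), (8,10)} (total capacity 38)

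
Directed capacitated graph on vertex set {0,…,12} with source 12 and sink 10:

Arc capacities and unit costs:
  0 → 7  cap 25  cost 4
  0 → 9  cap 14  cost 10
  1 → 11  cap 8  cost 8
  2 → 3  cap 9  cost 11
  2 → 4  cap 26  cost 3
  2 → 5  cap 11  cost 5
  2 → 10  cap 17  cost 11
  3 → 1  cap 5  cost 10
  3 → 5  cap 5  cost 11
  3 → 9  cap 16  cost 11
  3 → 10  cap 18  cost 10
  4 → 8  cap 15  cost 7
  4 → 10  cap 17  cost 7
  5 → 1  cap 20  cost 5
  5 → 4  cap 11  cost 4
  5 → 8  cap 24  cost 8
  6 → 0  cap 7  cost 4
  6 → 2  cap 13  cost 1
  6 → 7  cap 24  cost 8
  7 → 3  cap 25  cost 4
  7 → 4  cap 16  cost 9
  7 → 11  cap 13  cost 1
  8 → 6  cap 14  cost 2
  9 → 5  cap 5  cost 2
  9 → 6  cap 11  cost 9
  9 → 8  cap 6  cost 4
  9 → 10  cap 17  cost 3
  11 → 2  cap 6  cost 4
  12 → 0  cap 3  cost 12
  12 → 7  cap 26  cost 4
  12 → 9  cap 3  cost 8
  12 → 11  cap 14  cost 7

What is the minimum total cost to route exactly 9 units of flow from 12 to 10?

Minimum cost for 9 units: 141

shortest-cost path #1: 12→9→10 push 3 @ unit cost 11 (adds 33)
shortest-cost path #2: 12→7→3→10 push 6 @ unit cost 18 (adds 108)
total cost = 141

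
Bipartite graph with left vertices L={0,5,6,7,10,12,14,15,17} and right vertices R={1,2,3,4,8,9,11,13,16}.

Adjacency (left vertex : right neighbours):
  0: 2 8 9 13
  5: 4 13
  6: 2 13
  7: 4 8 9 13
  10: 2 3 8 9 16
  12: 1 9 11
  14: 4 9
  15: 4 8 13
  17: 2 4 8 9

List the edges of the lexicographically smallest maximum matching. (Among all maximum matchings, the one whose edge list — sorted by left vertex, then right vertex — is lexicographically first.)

Lex-smallest maximum matching: {(0,2), (5,4), (6,13), (7,8), (10,3), (12,1), (14,9)}

|M| = 7 (so the lex-smallest maximum matching has 7 edges)
process left vertices in ascending order; for each, take the smallest-labelled available neighbour that still permits 7 edges overall, or leave it unmatched if none does
lex-smallest matching: {0-2, 5-4, 6-13, 7-8, 10-3, 12-1, 14-9}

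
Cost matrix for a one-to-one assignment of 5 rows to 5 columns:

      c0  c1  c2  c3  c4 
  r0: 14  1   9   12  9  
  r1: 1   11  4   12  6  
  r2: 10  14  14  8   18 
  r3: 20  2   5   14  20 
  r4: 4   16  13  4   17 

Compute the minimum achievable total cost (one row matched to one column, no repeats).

Minimum assignment cost: 24

optimal assignment: row0→col1 (cost 1), row1→col4 (cost 6), row2→col3 (cost 8), row3→col2 (cost 5), row4→col0 (cost 4)
total = 1 + 6 + 8 + 5 + 4 = 24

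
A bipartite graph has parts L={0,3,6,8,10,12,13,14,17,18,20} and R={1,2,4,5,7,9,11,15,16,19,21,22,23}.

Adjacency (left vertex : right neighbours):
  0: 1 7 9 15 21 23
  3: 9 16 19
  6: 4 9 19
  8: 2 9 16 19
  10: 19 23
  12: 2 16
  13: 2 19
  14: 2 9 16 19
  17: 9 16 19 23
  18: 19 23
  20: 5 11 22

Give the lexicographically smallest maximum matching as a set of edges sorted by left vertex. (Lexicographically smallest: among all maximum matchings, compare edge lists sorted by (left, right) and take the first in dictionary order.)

|M| = 8 (so the lex-smallest maximum matching has 8 edges)
process left vertices in ascending order; for each, take the smallest-labelled available neighbour that still permits 8 edges overall, or leave it unmatched if none does
lex-smallest matching: {0-1, 3-9, 6-4, 8-2, 10-19, 12-16, 17-23, 20-5}

Lex-smallest maximum matching: {(0,1), (3,9), (6,4), (8,2), (10,19), (12,16), (17,23), (20,5)}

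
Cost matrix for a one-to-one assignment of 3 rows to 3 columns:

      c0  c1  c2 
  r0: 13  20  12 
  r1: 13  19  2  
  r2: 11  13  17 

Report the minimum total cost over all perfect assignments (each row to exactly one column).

Minimum assignment cost: 28

optimal assignment: row0→col0 (cost 13), row1→col2 (cost 2), row2→col1 (cost 13)
total = 13 + 2 + 13 = 28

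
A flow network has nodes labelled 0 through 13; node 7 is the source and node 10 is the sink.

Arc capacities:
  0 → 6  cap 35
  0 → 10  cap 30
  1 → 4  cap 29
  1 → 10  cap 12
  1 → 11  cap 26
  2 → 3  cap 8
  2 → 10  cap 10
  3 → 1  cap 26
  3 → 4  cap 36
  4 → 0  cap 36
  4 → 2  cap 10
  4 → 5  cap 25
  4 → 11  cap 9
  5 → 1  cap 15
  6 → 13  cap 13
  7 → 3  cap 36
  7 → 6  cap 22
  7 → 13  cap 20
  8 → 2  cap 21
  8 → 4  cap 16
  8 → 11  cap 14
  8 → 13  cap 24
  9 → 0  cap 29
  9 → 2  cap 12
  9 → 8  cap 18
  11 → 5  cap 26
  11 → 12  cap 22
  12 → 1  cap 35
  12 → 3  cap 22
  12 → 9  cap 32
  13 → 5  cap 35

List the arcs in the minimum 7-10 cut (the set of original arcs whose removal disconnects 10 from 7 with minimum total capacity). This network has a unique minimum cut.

augment #1: 7→3→1→10 push 12
augment #2: 7→3→4→0→10 push 24
augment #3: 7→13→5→1→4→0→10 push 6
augment #4: 7→13→5→1→4→2→10 push 9
max flow = 51; residual-reachable set from 7 gives S-side
cut edges (S→T): {(5,1), (7,3)} total cap 51

Min-cut arcs: {(5,1), (7,3)} (total capacity 51)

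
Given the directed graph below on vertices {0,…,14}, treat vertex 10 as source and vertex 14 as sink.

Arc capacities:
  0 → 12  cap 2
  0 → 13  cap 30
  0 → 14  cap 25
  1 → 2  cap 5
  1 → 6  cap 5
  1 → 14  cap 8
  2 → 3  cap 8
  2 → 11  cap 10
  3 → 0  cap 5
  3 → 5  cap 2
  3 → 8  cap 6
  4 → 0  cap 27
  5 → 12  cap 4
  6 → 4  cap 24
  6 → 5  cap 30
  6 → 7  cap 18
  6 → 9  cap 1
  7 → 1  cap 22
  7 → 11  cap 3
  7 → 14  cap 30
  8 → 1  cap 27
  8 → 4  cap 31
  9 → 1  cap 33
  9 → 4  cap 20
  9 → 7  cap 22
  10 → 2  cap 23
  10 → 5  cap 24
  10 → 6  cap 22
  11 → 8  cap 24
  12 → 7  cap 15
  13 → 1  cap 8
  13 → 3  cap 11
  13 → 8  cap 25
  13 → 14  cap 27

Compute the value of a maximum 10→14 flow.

Maximum flow value: 44

augment #1: 10→6→7→14 bottleneck 18, total now 18
augment #2: 10→2→3→0→14 bottleneck 5, total now 23
augment #3: 10→5→12→7→14 bottleneck 4, total now 27
augment #4: 10→6→4→0→14 bottleneck 4, total now 31
augment #5: 10→2→3→8→1→14 bottleneck 3, total now 34
augment #6: 10→2→11→8→1→14 bottleneck 5, total now 39
augment #7: 10→2→11→8→4→0→14 bottleneck 5, total now 44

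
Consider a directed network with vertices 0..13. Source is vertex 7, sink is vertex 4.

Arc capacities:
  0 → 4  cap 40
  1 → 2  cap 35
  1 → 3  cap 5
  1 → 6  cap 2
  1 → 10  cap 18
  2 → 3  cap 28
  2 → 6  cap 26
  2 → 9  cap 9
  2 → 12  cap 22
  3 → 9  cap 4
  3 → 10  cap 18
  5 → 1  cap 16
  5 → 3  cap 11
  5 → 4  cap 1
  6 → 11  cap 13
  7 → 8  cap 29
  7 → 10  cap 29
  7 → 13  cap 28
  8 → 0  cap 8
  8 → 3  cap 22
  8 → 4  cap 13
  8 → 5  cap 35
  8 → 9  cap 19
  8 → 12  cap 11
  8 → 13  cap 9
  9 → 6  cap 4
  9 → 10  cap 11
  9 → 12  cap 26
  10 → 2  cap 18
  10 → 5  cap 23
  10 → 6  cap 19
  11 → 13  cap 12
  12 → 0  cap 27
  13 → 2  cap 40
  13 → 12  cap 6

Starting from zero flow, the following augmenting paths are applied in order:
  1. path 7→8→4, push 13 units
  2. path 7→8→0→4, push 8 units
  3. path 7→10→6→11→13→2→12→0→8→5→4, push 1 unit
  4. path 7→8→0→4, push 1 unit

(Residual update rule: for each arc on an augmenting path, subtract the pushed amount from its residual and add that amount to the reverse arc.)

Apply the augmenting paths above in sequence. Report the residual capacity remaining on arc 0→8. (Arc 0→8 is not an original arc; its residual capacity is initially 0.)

Residual capacity of (0,8): 8

after path 1 (7→8→4, push 13): res(0,8)=0
after path 2 (7→8→0→4, push 8): res(0,8)=8
after path 3 (7→10→6→11→13→2→12→0→8→5→4, push 1): res(0,8)=7
after path 4 (7→8→0→4, push 1): res(0,8)=8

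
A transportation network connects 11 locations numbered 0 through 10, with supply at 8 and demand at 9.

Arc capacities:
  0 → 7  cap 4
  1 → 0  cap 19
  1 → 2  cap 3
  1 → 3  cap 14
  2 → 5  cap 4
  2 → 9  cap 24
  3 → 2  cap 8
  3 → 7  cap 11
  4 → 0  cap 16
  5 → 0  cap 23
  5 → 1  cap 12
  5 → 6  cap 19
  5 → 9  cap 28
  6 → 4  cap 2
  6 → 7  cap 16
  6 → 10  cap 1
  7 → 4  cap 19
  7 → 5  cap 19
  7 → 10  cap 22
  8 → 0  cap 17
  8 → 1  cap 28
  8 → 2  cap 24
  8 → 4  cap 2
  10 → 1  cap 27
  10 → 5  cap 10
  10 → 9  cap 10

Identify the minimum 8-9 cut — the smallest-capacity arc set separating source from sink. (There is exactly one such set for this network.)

augment #1: 8→2→9 push 24
augment #2: 8→0→7→5→9 push 4
augment #3: 8→1→2→5→9 push 3
augment #4: 8→1→3→2→5→9 push 1
augment #5: 8→1→3→7→5→9 push 11
max flow = 43; residual-reachable set from 8 gives S-side
cut edges (S→T): {(0,7), (2,5), (2,9), (3,7)} total cap 43

Min-cut arcs: {(0,7), (2,5), (2,9), (3,7)} (total capacity 43)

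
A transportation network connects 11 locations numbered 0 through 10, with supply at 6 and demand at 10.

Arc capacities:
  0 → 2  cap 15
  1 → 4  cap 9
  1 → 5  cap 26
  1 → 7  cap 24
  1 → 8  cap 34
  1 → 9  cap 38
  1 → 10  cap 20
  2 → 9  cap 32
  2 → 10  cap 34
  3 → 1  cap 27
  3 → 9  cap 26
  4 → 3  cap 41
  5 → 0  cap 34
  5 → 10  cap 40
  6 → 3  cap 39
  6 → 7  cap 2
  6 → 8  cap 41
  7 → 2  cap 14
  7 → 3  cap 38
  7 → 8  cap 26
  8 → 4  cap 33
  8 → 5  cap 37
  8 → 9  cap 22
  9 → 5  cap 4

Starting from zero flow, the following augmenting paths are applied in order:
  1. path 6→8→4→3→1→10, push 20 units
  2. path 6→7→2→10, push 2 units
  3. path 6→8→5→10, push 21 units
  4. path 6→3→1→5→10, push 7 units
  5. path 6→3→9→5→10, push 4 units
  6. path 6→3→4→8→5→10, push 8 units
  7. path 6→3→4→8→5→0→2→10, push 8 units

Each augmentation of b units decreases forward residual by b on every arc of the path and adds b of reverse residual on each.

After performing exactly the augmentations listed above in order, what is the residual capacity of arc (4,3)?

after path 1 (6→8→4→3→1→10, push 20): res(4,3)=21
after path 2 (6→7→2→10, push 2): res(4,3)=21
after path 3 (6→8→5→10, push 21): res(4,3)=21
after path 4 (6→3→1→5→10, push 7): res(4,3)=21
after path 5 (6→3→9→5→10, push 4): res(4,3)=21
after path 6 (6→3→4→8→5→10, push 8): res(4,3)=29
after path 7 (6→3→4→8→5→0→2→10, push 8): res(4,3)=37

Residual capacity of (4,3): 37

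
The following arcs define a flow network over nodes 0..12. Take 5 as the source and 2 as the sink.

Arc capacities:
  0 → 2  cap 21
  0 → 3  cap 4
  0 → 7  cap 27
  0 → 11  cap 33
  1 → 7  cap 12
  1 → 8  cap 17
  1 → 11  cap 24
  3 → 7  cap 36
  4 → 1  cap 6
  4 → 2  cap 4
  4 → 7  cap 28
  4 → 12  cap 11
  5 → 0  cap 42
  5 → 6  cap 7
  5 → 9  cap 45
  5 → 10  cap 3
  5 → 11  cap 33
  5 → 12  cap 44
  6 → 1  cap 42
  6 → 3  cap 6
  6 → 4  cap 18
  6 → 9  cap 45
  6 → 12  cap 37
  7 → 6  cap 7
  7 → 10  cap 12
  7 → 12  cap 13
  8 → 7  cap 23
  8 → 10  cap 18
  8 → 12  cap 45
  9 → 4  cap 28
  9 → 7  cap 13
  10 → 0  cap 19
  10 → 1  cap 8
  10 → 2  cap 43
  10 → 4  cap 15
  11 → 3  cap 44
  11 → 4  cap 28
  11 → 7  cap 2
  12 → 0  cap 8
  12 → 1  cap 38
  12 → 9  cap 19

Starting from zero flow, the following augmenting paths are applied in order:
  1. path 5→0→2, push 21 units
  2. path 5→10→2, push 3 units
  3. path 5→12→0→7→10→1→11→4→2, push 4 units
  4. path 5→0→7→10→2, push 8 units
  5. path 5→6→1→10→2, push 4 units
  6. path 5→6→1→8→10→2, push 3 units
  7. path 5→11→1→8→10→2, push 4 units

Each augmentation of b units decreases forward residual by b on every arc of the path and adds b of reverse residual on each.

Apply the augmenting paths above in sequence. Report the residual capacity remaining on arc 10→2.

after path 1 (5→0→2, push 21): res(10,2)=43
after path 2 (5→10→2, push 3): res(10,2)=40
after path 3 (5→12→0→7→10→1→11→4→2, push 4): res(10,2)=40
after path 4 (5→0→7→10→2, push 8): res(10,2)=32
after path 5 (5→6→1→10→2, push 4): res(10,2)=28
after path 6 (5→6→1→8→10→2, push 3): res(10,2)=25
after path 7 (5→11→1→8→10→2, push 4): res(10,2)=21

Residual capacity of (10,2): 21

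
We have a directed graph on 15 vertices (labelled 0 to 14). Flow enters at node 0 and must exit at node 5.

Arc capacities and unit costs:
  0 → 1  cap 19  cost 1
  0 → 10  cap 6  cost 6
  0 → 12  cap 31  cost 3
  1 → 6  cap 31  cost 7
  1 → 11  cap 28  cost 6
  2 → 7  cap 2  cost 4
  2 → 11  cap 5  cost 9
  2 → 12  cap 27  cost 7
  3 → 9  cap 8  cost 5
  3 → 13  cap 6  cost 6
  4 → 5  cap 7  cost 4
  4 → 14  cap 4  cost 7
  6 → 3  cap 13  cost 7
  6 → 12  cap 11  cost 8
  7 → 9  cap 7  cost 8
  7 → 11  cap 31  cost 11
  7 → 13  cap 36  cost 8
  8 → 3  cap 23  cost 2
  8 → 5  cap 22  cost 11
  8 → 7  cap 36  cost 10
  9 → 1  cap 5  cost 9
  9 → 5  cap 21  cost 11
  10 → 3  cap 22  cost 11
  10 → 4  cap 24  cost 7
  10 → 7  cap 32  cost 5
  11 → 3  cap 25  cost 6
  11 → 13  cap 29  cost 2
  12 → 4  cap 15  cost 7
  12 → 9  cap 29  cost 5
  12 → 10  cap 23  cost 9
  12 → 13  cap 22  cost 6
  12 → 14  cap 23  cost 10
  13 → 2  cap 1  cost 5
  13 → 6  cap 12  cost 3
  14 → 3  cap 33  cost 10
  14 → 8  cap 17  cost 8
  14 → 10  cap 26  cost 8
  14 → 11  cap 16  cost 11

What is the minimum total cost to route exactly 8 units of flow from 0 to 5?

Minimum cost for 8 units: 117

shortest-cost path #1: 0→12→4→5 push 7 @ unit cost 14 (adds 98)
shortest-cost path #2: 0→12→9→5 push 1 @ unit cost 19 (adds 19)
total cost = 117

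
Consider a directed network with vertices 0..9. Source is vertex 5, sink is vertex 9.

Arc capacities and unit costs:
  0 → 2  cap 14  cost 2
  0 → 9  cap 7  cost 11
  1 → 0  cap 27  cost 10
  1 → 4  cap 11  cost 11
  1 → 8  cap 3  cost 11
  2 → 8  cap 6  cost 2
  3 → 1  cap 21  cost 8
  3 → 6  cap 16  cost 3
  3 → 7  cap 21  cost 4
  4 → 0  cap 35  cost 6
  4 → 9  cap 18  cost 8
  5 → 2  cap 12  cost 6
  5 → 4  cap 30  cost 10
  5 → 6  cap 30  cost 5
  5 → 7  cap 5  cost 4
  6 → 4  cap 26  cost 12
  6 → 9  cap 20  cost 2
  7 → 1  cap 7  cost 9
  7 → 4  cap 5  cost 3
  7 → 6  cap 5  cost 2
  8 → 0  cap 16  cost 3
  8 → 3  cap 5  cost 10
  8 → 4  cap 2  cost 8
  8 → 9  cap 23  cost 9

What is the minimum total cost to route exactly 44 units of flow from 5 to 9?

shortest-cost path #1: 5→6→9 push 20 @ unit cost 7 (adds 140)
shortest-cost path #2: 5→7→4→9 push 5 @ unit cost 15 (adds 75)
shortest-cost path #3: 5→2→8→9 push 6 @ unit cost 17 (adds 102)
shortest-cost path #4: 5→4→9 push 13 @ unit cost 18 (adds 234)
total cost = 551

Minimum cost for 44 units: 551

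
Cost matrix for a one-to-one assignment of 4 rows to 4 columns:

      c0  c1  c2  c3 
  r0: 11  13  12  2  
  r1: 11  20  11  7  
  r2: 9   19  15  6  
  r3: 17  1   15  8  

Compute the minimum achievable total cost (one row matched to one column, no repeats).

Minimum assignment cost: 23

optimal assignment: row0→col3 (cost 2), row1→col2 (cost 11), row2→col0 (cost 9), row3→col1 (cost 1)
total = 2 + 11 + 9 + 1 = 23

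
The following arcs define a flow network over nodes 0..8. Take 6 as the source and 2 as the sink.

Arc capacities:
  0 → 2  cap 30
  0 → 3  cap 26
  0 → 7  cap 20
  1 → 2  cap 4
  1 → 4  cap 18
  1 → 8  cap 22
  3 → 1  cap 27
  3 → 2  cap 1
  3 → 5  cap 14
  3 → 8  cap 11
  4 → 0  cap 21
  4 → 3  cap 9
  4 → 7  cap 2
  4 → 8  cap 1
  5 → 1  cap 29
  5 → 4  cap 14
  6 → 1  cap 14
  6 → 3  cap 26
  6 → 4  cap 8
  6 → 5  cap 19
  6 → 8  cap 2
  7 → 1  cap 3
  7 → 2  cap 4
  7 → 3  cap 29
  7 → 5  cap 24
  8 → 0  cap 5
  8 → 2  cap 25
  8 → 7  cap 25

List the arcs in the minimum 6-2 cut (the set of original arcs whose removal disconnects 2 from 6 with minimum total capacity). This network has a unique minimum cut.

Min-cut arcs: {(1,2), (3,2), (4,0), (7,2), (8,0), (8,2)} (total capacity 60)

augment #1: 6→1→2 push 4
augment #2: 6→3→2 push 1
augment #3: 6→8→2 push 2
augment #4: 6→1→8→2 push 10
augment #5: 6→3→8→2 push 11
augment #6: 6→4→0→2 push 8
augment #7: 6→3→1→8→2 push 2
augment #8: 6→5→4→0→2 push 13
augment #9: 6→5→4→7→2 push 1
augment #10: 6→3→1→4→7→2 push 1
augment #11: 6→3→1→8→0→2 push 5
augment #12: 6→3→1→8→7→2 push 2
max flow = 60; residual-reachable set from 6 gives S-side
cut edges (S→T): {(1,2), (3,2), (4,0), (7,2), (8,0), (8,2)} total cap 60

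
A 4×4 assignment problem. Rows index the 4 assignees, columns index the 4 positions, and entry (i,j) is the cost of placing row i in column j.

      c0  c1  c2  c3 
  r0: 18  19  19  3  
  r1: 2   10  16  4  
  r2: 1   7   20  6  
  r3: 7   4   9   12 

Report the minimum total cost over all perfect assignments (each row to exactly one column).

Minimum assignment cost: 21

optimal assignment: row0→col3 (cost 3), row1→col0 (cost 2), row2→col1 (cost 7), row3→col2 (cost 9)
total = 3 + 2 + 7 + 9 = 21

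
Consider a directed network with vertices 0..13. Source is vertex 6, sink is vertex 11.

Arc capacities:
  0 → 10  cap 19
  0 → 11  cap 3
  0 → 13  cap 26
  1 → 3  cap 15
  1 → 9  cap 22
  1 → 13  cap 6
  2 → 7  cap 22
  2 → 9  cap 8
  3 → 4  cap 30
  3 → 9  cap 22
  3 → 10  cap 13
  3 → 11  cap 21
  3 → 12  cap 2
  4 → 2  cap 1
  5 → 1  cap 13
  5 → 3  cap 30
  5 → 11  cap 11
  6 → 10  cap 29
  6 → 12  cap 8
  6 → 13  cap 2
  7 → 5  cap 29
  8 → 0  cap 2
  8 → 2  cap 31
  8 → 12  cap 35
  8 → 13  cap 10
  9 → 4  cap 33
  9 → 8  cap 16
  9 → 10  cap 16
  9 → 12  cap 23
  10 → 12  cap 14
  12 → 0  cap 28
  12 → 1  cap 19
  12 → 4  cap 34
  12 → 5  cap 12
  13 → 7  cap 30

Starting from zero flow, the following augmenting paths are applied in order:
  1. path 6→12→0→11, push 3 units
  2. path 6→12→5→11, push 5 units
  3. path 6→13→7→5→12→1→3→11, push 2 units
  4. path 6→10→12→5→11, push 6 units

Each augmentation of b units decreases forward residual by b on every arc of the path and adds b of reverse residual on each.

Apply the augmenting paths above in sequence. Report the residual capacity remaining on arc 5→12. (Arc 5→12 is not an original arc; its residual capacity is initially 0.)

after path 1 (6→12→0→11, push 3): res(5,12)=0
after path 2 (6→12→5→11, push 5): res(5,12)=5
after path 3 (6→13→7→5→12→1→3→11, push 2): res(5,12)=3
after path 4 (6→10→12→5→11, push 6): res(5,12)=9

Residual capacity of (5,12): 9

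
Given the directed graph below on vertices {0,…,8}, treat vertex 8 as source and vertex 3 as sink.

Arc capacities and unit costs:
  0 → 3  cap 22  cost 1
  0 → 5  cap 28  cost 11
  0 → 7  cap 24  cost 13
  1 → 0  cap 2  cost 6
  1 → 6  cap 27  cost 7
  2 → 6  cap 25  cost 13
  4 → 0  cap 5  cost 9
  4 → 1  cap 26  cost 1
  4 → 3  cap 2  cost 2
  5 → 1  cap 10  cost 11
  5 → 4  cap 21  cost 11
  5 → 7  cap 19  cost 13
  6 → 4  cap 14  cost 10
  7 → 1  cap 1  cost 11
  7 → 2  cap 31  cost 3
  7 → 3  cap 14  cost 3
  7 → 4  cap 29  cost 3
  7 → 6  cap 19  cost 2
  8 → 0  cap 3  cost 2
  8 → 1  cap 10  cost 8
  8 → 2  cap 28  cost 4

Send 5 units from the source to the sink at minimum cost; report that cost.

shortest-cost path #1: 8→0→3 push 3 @ unit cost 3 (adds 9)
shortest-cost path #2: 8→1→0→3 push 2 @ unit cost 15 (adds 30)
total cost = 39

Minimum cost for 5 units: 39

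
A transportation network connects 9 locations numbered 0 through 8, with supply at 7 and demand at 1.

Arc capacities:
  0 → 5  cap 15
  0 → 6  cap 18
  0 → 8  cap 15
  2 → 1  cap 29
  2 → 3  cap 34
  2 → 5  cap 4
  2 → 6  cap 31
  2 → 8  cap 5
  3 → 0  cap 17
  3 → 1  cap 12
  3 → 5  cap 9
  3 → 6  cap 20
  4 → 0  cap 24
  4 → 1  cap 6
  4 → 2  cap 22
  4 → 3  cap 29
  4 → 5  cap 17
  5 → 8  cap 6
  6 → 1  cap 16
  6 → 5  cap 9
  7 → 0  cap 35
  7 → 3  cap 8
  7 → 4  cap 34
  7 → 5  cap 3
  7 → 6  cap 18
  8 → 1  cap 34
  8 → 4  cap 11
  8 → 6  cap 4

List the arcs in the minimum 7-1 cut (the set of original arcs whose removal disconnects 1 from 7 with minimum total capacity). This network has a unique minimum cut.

Min-cut arcs: {(0,8), (3,1), (4,1), (4,2), (5,8), (6,1)} (total capacity 77)

augment #1: 7→3→1 push 8
augment #2: 7→4→1 push 6
augment #3: 7→6→1 push 16
augment #4: 7→0→8→1 push 15
augment #5: 7→4→2→1 push 22
augment #6: 7→4→3→1 push 4
augment #7: 7→5→8→1 push 3
augment #8: 7→0→5→8→1 push 3
max flow = 77; residual-reachable set from 7 gives S-side
cut edges (S→T): {(0,8), (3,1), (4,1), (4,2), (5,8), (6,1)} total cap 77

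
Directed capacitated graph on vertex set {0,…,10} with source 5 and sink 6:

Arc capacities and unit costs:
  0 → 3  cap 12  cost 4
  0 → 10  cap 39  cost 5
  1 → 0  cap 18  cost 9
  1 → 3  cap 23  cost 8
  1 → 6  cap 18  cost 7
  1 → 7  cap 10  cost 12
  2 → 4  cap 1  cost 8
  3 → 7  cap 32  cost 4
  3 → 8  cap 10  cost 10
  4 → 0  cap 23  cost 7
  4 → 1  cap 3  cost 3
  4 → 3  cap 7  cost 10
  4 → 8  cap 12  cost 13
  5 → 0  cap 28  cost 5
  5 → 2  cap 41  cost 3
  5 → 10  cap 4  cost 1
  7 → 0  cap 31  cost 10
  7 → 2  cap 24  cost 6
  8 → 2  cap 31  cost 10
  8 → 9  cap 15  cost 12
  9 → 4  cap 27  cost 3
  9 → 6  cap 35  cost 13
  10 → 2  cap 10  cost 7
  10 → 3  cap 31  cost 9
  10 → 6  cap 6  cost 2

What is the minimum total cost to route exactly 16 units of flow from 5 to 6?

Minimum cost for 16 units: 453

shortest-cost path #1: 5→10→6 push 4 @ unit cost 3 (adds 12)
shortest-cost path #2: 5→0→10→6 push 2 @ unit cost 12 (adds 24)
shortest-cost path #3: 5→2→4→1→6 push 1 @ unit cost 21 (adds 21)
shortest-cost path #4: 5→0→3→8→9→6 push 9 @ unit cost 44 (adds 396)
total cost = 453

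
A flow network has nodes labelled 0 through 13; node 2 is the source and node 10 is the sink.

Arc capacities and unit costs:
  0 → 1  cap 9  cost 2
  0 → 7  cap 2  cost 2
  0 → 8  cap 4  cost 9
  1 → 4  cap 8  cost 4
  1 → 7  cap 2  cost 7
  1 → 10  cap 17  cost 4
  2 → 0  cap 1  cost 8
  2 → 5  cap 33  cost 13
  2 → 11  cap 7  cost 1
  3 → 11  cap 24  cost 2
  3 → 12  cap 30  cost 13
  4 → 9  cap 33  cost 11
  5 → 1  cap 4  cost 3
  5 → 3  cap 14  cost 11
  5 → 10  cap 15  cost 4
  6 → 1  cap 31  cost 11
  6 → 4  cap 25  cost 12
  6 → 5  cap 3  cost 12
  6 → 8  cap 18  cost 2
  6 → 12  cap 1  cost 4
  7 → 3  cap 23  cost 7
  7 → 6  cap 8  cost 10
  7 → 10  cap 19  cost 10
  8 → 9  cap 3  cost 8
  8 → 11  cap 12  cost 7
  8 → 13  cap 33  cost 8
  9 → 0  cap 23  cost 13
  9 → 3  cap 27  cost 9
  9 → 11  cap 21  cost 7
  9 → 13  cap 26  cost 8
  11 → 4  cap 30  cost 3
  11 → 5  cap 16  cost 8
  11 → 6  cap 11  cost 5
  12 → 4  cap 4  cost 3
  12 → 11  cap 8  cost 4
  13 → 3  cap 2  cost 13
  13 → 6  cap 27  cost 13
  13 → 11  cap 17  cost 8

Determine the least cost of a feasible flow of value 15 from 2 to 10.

shortest-cost path #1: 2→11→5→10 push 7 @ unit cost 13 (adds 91)
shortest-cost path #2: 2→0→1→10 push 1 @ unit cost 14 (adds 14)
shortest-cost path #3: 2→5→10 push 7 @ unit cost 17 (adds 119)
total cost = 224

Minimum cost for 15 units: 224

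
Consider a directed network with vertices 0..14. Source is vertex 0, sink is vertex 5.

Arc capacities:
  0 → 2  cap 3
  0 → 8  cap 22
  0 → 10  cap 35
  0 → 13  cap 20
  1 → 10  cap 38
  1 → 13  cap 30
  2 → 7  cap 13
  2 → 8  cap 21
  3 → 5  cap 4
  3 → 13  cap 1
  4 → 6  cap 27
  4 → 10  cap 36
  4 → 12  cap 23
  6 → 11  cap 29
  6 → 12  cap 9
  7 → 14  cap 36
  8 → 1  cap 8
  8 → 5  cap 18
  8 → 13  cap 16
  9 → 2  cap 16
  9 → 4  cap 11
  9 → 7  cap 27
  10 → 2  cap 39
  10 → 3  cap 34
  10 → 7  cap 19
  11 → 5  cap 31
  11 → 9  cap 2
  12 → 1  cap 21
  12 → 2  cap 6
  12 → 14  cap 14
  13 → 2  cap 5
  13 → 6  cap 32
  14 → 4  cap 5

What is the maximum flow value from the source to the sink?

Maximum flow value: 51

augment #1: 0→8→5 bottleneck 18, total now 18
augment #2: 0→10→3→5 bottleneck 4, total now 22
augment #3: 0→13→6→11→5 bottleneck 20, total now 42
augment #4: 0→8→13→6→11→5 bottleneck 4, total now 46
augment #5: 0→2→8→13→6→11→5 bottleneck 3, total now 49
augment #6: 0→10→3→13→6→11→5 bottleneck 1, total now 50
augment #7: 0→10→2→8→13→6→11→5 bottleneck 1, total now 51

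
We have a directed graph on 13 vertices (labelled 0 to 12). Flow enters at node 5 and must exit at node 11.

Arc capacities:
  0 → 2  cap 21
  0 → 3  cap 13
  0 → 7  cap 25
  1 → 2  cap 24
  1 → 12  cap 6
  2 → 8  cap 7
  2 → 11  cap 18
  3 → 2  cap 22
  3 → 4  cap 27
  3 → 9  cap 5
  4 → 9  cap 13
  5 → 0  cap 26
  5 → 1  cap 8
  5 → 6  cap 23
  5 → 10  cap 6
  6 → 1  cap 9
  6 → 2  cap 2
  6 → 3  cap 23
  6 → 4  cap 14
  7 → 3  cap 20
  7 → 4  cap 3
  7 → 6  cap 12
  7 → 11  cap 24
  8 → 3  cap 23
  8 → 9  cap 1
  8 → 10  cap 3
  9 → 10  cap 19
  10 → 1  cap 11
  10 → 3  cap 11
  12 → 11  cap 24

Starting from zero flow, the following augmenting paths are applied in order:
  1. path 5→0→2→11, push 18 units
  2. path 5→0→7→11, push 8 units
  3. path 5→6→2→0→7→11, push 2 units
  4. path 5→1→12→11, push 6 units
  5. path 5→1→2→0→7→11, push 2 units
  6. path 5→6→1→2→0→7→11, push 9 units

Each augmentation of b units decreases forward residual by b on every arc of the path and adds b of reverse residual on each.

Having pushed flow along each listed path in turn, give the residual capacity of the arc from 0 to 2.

Residual capacity of (0,2): 16

after path 1 (5→0→2→11, push 18): res(0,2)=3
after path 2 (5→0→7→11, push 8): res(0,2)=3
after path 3 (5→6→2→0→7→11, push 2): res(0,2)=5
after path 4 (5→1→12→11, push 6): res(0,2)=5
after path 5 (5→1→2→0→7→11, push 2): res(0,2)=7
after path 6 (5→6→1→2→0→7→11, push 9): res(0,2)=16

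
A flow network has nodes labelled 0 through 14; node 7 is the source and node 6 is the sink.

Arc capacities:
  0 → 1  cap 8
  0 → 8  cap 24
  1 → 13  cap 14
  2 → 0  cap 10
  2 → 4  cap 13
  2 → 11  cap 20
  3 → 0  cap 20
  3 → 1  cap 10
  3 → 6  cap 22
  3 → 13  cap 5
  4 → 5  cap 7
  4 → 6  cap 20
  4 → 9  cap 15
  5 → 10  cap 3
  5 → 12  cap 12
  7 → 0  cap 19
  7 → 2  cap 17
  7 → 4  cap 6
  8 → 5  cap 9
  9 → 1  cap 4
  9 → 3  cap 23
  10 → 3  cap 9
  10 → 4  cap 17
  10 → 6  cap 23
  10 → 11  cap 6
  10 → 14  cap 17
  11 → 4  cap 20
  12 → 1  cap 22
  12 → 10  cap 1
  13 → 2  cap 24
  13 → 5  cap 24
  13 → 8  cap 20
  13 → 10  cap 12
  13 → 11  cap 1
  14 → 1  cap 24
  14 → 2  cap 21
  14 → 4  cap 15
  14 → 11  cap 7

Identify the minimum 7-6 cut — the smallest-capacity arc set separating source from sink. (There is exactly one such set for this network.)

augment #1: 7→4→6 push 6
augment #2: 7→2→4→6 push 13
augment #3: 7→2→11→4→6 push 1
augment #4: 7→0→1→13→10→6 push 8
augment #5: 7→0→8→5→10→6 push 3
augment #6: 7→0→8→5→12→10→6 push 1
augment #7: 7→2→11→4→9→3→6 push 3
augment #8: 7→0→8→5→12→1→13→10→6 push 4
augment #9: 7→0→8→5→12→1→13→11→4→9→3→6 push 1
max flow = 40; residual-reachable set from 7 gives S-side
cut edges (S→T): {(0,1), (7,2), (7,4), (8,5)} total cap 40

Min-cut arcs: {(0,1), (7,2), (7,4), (8,5)} (total capacity 40)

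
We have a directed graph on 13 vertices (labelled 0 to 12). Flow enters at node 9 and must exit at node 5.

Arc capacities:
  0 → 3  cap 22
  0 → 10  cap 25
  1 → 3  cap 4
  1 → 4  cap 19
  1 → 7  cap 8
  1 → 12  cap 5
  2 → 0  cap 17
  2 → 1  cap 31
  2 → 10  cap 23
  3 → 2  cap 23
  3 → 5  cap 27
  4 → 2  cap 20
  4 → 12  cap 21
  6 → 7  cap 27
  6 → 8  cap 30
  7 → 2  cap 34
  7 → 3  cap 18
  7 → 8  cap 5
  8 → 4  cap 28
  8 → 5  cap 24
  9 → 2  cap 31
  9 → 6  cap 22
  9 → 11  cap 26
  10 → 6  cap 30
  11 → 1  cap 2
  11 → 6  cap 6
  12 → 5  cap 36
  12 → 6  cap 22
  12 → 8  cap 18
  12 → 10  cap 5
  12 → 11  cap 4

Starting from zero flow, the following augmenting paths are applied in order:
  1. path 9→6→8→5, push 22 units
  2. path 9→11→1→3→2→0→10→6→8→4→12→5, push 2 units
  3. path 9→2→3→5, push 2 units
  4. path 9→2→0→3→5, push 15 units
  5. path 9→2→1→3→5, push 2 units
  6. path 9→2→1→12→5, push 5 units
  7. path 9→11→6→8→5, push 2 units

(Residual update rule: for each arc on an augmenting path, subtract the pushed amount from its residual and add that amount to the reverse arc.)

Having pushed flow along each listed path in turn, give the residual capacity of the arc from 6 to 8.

Residual capacity of (6,8): 4

after path 1 (9→6→8→5, push 22): res(6,8)=8
after path 2 (9→11→1→3→2→0→10→6→8→4→12→5, push 2): res(6,8)=6
after path 3 (9→2→3→5, push 2): res(6,8)=6
after path 4 (9→2→0→3→5, push 15): res(6,8)=6
after path 5 (9→2→1→3→5, push 2): res(6,8)=6
after path 6 (9→2→1→12→5, push 5): res(6,8)=6
after path 7 (9→11→6→8→5, push 2): res(6,8)=4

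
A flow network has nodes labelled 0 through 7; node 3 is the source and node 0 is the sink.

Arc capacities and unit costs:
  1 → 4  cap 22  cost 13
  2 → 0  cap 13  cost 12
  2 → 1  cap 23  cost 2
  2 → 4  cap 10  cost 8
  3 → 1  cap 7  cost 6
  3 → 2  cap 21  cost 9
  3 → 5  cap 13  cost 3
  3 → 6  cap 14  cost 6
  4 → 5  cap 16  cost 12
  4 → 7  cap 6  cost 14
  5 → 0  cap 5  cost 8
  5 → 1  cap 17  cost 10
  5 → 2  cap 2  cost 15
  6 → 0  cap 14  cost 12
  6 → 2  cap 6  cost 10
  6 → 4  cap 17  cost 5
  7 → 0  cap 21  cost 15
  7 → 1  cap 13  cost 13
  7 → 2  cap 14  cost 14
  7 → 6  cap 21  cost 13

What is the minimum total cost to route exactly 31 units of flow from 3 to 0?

Minimum cost for 31 units: 559

shortest-cost path #1: 3→5→0 push 5 @ unit cost 11 (adds 55)
shortest-cost path #2: 3→6→0 push 14 @ unit cost 18 (adds 252)
shortest-cost path #3: 3→2→0 push 12 @ unit cost 21 (adds 252)
total cost = 559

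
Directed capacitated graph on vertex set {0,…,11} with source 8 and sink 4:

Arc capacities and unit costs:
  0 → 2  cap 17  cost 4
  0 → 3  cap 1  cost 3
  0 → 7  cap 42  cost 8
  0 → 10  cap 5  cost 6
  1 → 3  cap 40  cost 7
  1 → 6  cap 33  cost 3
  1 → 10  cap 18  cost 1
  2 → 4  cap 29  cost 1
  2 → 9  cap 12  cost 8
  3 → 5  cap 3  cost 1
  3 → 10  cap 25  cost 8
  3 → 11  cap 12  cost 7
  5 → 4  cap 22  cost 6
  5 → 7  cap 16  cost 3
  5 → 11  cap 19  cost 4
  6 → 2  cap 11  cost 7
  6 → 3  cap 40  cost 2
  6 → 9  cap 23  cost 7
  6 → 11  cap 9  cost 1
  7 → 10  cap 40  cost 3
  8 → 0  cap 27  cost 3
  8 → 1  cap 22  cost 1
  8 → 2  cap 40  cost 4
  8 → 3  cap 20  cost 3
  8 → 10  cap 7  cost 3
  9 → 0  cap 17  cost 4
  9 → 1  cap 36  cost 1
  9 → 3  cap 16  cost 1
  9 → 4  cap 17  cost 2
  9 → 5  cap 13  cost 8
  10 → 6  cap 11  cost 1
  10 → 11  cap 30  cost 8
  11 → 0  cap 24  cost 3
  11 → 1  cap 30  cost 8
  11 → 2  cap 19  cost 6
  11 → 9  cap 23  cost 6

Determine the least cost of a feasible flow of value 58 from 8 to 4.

shortest-cost path #1: 8→2→4 push 29 @ unit cost 5 (adds 145)
shortest-cost path #2: 8→3→5→4 push 3 @ unit cost 10 (adds 30)
shortest-cost path #3: 8→1→10→6→9→4 push 11 @ unit cost 12 (adds 132)
shortest-cost path #4: 8→1→6→9→4 push 6 @ unit cost 13 (adds 78)
shortest-cost path #5: 8→1→6→9→5→4 push 5 @ unit cost 25 (adds 125)
shortest-cost path #6: 8→2→9→5→4 push 4 @ unit cost 26 (adds 104)
total cost = 614

Minimum cost for 58 units: 614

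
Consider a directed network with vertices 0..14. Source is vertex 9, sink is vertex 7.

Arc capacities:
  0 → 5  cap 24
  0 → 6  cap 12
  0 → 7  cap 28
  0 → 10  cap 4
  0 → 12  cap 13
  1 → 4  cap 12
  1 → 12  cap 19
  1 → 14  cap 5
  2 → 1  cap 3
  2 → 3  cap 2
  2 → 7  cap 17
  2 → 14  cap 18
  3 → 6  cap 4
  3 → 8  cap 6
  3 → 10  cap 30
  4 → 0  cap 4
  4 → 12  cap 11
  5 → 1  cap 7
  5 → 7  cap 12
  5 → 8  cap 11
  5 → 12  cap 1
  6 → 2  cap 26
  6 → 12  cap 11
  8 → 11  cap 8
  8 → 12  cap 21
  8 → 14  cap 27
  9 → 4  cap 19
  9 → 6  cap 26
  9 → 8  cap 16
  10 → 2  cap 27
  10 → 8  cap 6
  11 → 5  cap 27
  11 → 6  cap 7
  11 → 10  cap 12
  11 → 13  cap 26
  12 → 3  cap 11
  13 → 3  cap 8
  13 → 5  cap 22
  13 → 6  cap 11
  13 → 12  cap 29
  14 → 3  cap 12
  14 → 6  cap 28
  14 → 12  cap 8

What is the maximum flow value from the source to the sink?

augment #1: 9→4→0→7 bottleneck 4, total now 4
augment #2: 9→6→2→7 bottleneck 17, total now 21
augment #3: 9→8→11→5→7 bottleneck 8, total now 29

Maximum flow value: 29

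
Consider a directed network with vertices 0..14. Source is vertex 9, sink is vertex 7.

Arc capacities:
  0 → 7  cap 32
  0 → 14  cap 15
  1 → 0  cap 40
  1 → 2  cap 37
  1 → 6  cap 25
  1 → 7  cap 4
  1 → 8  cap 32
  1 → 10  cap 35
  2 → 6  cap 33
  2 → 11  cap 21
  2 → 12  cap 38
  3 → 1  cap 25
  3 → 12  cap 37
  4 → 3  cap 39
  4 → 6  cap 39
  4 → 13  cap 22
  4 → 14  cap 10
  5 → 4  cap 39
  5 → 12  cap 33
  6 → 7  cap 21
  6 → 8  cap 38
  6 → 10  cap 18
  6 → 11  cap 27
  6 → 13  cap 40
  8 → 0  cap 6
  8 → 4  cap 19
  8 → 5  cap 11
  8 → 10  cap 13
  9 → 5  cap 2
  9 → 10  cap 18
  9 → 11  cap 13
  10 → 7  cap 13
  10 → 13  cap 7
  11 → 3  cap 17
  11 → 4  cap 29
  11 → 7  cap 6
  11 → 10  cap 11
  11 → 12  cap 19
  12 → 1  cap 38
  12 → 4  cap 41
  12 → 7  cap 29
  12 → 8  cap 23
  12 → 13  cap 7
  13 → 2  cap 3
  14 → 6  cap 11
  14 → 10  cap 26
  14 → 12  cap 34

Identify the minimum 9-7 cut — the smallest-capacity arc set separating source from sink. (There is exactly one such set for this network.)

augment #1: 9→10→7 push 13
augment #2: 9→11→7 push 6
augment #3: 9→5→12→7 push 2
augment #4: 9→11→12→7 push 7
augment #5: 9→10→13→2→6→7 push 3
max flow = 31; residual-reachable set from 9 gives S-side
cut edges (S→T): {(9,5), (9,11), (10,7), (13,2)} total cap 31

Min-cut arcs: {(9,5), (9,11), (10,7), (13,2)} (total capacity 31)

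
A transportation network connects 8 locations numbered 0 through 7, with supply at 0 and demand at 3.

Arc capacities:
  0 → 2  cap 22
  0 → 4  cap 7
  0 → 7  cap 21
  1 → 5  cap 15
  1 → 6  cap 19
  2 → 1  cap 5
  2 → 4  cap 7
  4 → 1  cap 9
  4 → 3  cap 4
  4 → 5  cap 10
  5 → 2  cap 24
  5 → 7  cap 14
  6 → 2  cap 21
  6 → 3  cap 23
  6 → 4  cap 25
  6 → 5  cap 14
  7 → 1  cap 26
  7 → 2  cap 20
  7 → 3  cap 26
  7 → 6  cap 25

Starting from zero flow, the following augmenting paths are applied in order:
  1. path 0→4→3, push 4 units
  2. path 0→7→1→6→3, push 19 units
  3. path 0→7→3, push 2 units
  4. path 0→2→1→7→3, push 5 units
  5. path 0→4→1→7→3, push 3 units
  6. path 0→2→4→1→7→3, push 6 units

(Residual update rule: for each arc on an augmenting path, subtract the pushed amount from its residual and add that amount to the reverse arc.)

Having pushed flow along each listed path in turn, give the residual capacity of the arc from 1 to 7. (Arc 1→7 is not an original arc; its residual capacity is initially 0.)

Residual capacity of (1,7): 5

after path 1 (0→4→3, push 4): res(1,7)=0
after path 2 (0→7→1→6→3, push 19): res(1,7)=19
after path 3 (0→7→3, push 2): res(1,7)=19
after path 4 (0→2→1→7→3, push 5): res(1,7)=14
after path 5 (0→4→1→7→3, push 3): res(1,7)=11
after path 6 (0→2→4→1→7→3, push 6): res(1,7)=5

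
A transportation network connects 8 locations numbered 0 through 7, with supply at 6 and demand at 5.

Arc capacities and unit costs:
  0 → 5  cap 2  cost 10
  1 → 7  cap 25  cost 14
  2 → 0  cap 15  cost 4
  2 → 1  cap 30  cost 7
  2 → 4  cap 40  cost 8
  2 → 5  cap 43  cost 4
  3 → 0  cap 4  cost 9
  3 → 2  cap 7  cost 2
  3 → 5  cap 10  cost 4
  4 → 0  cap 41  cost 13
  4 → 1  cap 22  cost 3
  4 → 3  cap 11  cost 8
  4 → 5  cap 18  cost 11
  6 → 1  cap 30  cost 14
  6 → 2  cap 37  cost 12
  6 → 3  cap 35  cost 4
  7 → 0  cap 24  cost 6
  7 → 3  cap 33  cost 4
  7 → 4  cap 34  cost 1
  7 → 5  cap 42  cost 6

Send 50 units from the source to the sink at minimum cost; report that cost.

Minimum cost for 50 units: 678

shortest-cost path #1: 6→3→5 push 10 @ unit cost 8 (adds 80)
shortest-cost path #2: 6→3→2→5 push 7 @ unit cost 10 (adds 70)
shortest-cost path #3: 6→2→5 push 33 @ unit cost 16 (adds 528)
total cost = 678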